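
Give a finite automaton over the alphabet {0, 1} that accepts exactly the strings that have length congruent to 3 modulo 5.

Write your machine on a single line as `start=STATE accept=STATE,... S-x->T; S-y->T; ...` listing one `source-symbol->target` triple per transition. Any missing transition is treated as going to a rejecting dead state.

Count input length modulo 5: every symbol advances one step around the cycle s0 → s1 → s2 → s3 → s4 → s0. Accept at s3.
5 states suffice.
        0   1  
>  s0   s1  s1 
   s1   s2  s2 
   s2   s3  s3 
 * s3   s4  s4 
   s4   s0  s0 
(> = start, * = accepting)

start=s0; accept=s3; s0-0->s1; s0-1->s1; s1-0->s2; s1-1->s2; s2-0->s3; s2-1->s3; s3-0->s4; s3-1->s4; s4-0->s0; s4-1->s0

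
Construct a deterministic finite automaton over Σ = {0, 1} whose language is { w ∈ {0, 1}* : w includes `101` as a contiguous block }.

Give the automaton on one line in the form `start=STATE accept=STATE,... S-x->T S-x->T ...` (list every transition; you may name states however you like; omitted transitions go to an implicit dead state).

Track how much of `101` has been matched so far: state A is no progress, D is the absorbing accept state reached once `101` has occurred. Intermediate states record partial matches; on a mismatch, fall back to the longest reusable overlap.
With 4 states:
       0  1 
>  A   A  B 
   B   C  B 
   C   A  D 
 * D   D  D 
(> = start, * = accepting)

start=A accept=D A-0->A A-1->B B-0->C B-1->B C-0->A C-1->D D-0->D D-1->D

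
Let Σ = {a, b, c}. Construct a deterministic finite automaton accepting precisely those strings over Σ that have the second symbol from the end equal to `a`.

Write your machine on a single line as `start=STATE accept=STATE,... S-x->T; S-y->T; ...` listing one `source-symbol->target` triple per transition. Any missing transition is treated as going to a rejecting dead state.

start=s0; accept=s4,s5,s6; s0-a->s1; s0-b->s2; s0-c->s3; s1-a->s4; s1-b->s5; s1-c->s6; s2-a->s7; s2-b->s8; s2-c->s9; s3-a->s10; s3-b->s11; s3-c->s12; s4-a->s4; s4-b->s5; s4-c->s6; s5-a->s7; s5-b->s8; s5-c->s9; s6-a->s10; s6-b->s11; s6-c->s12; s7-a->s4; s7-b->s5; s7-c->s6; s8-a->s7; s8-b->s8; s8-c->s9; s9-a->s10; s9-b->s11; s9-c->s12; s10-a->s4; s10-b->s5; s10-c->s6; s11-a->s7; s11-b->s8; s11-c->s9; s12-a->s10; s12-b->s11; s12-c->s12

A DFA must remember the last 2 symbols (since which symbol is second-to-last isn't known until the input ends). Use one state per possible window of the last ≤2 symbols; accept from those whose window starts with `a`.
13 states suffice.
          a    b    c  
>  s0     s1   s2   s3 
   s1     s4   s5   s6 
   s2     s7   s8   s9 
   s3    s10  s11  s12 
 * s4     s4   s5   s6 
 * s5     s7   s8   s9 
 * s6    s10  s11  s12 
   s7     s4   s5   s6 
   s8     s7   s8   s9 
   s9    s10  s11  s12 
   s10    s4   s5   s6 
   s11    s7   s8   s9 
   s12   s10  s11  s12 
(> = start, * = accepting)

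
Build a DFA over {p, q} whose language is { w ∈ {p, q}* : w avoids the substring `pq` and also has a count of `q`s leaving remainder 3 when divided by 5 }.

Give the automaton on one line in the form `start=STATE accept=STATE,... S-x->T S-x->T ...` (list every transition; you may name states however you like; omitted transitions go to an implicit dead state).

start=s0 accept=s8,s10 s0-p->s1 s0-q->s2 s1-p->s1 s1-q->s3 s2-p->s4 s2-q->s5 s3-p->s3 s3-q->s6 s4-p->s4 s4-q->s6 s5-p->s7 s5-q->s8 s6-p->s6 s6-q->s9 s7-p->s7 s7-q->s9 s8-p->s10 s8-q->s11 s9-p->s9 s9-q->s12 s10-p->s10 s10-q->s12 s11-p->s13 s11-q->s0 s12-p->s12 s12-q->s14 s13-p->s13 s13-q->s14 s14-p->s14 s14-q->s3

Build one automaton per condition and run them in lockstep. The first has 3 states tracking partial matches of the forbidden pattern `pq`; the second has 5 states tracking the count of `q`s modulo 5. A product state is a pair (one from each), accepting exactly when both do.
          p    q  
>  s0     s1   s2 
   s1     s1   s3 
   s2     s4   s5 
   s3     s3   s6 
   s4     s4   s6 
   s5     s7   s8 
   s6     s6   s9 
   s7     s7   s9 
 * s8    s10  s11 
   s9     s9  s12 
 * s10   s10  s12 
   s11   s13   s0 
   s12   s12  s14 
   s13   s13  s14 
   s14   s14   s3 
(> = start, * = accepting)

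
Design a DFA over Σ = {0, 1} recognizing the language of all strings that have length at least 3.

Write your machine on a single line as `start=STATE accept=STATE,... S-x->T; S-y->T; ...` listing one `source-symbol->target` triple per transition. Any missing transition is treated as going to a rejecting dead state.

start=S0; accept=S3,S4; S0-0->S1; S0-1->S1; S1-0->S2; S1-1->S2; S2-0->S3; S2-1->S3; S3-0->S4; S3-1->S4; S4-0->S4; S4-1->S4

Count input length up to 4: every symbol moves from S0 toward S4, which means 'more than 3' and absorbs. Accept from {S3, S4}.
A 5-state machine:
        0   1  
>  S0   S1  S1 
   S1   S2  S2 
   S2   S3  S3 
 * S3   S4  S4 
 * S4   S4  S4 
(> = start, * = accepting)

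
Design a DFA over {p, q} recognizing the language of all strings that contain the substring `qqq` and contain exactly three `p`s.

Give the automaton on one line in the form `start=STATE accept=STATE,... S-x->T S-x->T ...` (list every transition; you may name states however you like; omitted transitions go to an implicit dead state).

start=s0 accept=s16 s0-p->s1 s0-q->s2 s1-p->s3 s1-q->s4 s2-p->s1 s2-q->s5 s3-p->s6 s3-q->s7 s4-p->s3 s4-q->s8 s5-p->s1 s5-q->s9 s6-p->s10 s6-q->s11 s7-p->s6 s7-q->s12 s8-p->s3 s8-q->s13 s9-p->s13 s9-q->s9 s10-p->s10 s10-q->s10 s11-p->s10 s11-q->s14 s12-p->s6 s12-q->s15 s13-p->s15 s13-q->s13 s14-p->s10 s14-q->s16 s15-p->s16 s15-q->s15 s16-p->s10 s16-q->s16

Run two small machines in parallel and take their product. The first has 4 states tracking whether and how much of `qqq` has been seen; the second has 5 states tracking the count of `p`s, saturating at 4. A product state is a pair (one from each), accepting exactly when both do. Equivalent product states are then merged.
A 17-state machine:
          p    q  
>  s0     s1   s2 
   s1     s3   s4 
   s2     s1   s5 
   s3     s6   s7 
   s4     s3   s8 
   s5     s1   s9 
   s6    s10  s11 
   s7     s6  s12 
   s8     s3  s13 
   s9    s13   s9 
   s10   s10  s10 
   s11   s10  s14 
   s12    s6  s15 
   s13   s15  s13 
   s14   s10  s16 
   s15   s16  s15 
 * s16   s10  s16 
(> = start, * = accepting)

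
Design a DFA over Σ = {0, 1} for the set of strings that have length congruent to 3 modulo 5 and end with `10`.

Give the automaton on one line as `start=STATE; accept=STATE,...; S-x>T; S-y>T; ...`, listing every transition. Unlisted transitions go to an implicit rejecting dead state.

Run two small machines in parallel and take their product. One (5 states) tracks the input length modulo 5; the other (3 states) tracks how much of the suffix `10` has currently been matched. Each combined state is a pair, one component from each; accept when both components accept.
A 15-state machine:
          0    1  
>  q0     q1   q2 
   q1     q3   q4 
   q2     q5   q4 
   q3     q6   q7 
   q4     q8   q7 
   q5     q6   q7 
   q6     q9  q10 
   q7    q11  q10 
 * q8     q9  q10 
   q9     q0  q12 
   q10   q13  q12 
   q11    q0  q12 
   q12   q14   q2 
   q13    q1   q2 
   q14    q3   q4 
(> = start, * = accepting)

start=q0; accept=q8; q0-0>q1; q0-1>q2; q1-0>q3; q1-1>q4; q2-0>q5; q2-1>q4; q3-0>q6; q3-1>q7; q4-0>q8; q4-1>q7; q5-0>q6; q5-1>q7; q6-0>q9; q6-1>q10; q7-0>q11; q7-1>q10; q8-0>q9; q8-1>q10; q9-0>q0; q9-1>q12; q10-0>q13; q10-1>q12; q11-0>q0; q11-1>q12; q12-0>q14; q12-1>q2; q13-0>q1; q13-1>q2; q14-0>q3; q14-1>q4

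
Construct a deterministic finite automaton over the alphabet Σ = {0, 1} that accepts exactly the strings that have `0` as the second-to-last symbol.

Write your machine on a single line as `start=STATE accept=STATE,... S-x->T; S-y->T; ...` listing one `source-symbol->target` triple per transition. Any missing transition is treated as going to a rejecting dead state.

start=q0; accept=q3,q4; q0-0->q1; q0-1->q2; q1-0->q3; q1-1->q4; q2-0->q5; q2-1->q6; q3-0->q3; q3-1->q4; q4-0->q5; q4-1->q6; q5-0->q3; q5-1->q4; q6-0->q5; q6-1->q6

A DFA must remember the last 2 symbols (since which symbol is second-to-last isn't known until the input ends). Use one state per possible window of the last ≤2 symbols; accept from those whose window starts with `0`.
With 7 states:
        0   1  
>  q0   q1  q2 
   q1   q3  q4 
   q2   q5  q6 
 * q3   q3  q4 
 * q4   q5  q6 
   q5   q3  q4 
   q6   q5  q6 
(> = start, * = accepting)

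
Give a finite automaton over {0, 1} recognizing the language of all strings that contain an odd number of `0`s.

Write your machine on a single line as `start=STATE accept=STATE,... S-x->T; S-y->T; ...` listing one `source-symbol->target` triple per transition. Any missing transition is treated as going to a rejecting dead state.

start=s0; accept=s1; s0-0->s1; s0-1->s0; s1-0->s0; s1-1->s1

Keep the running count of `0`s modulo 2: each `0` advances along the cycle s0 → s1 → s0 while other symbols loop. Accept at s1.
2 states suffice.
        0   1  
>  s0   s1  s0 
 * s1   s0  s1 
(> = start, * = accepting)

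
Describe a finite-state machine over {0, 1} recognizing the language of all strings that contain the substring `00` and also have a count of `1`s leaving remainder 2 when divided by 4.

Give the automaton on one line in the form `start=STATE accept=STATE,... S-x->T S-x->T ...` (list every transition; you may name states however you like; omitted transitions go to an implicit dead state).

Run two small machines in parallel and take their product. One (3 states) tracks whether and how much of `00` has been seen; the other (4 states) tracks the count of `1`s modulo 4. Each combined state is a pair, one component from each; accept when both components accept.
12 states suffice.
          0    1  
>  s0     s1   s2 
   s1     s3   s2 
   s2     s4   s5 
   s3     s3   s6 
   s4     s6   s5 
   s5     s7   s8 
   s6     s6   s9 
   s7     s9   s8 
   s8    s10   s0 
 * s9     s9  s11 
   s10   s11   s0 
   s11   s11   s3 
(> = start, * = accepting)

start=s0 accept=s9 s0-0->s1 s0-1->s2 s1-0->s3 s1-1->s2 s2-0->s4 s2-1->s5 s3-0->s3 s3-1->s6 s4-0->s6 s4-1->s5 s5-0->s7 s5-1->s8 s6-0->s6 s6-1->s9 s7-0->s9 s7-1->s8 s8-0->s10 s8-1->s0 s9-0->s9 s9-1->s11 s10-0->s11 s10-1->s0 s11-0->s11 s11-1->s3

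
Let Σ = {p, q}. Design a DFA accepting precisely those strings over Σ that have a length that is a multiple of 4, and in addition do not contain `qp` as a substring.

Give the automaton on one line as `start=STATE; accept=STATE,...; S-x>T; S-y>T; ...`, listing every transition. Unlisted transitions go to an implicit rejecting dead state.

Run two small machines in parallel and take their product. The first has 4 states tracking the input length modulo 4; the second has 3 states tracking partial matches of the forbidden pattern `qp`. A product state is a pair (one from each), accepting exactly when both do.
12 states suffice.
          p    q  
>* S0     S1   S2 
   S1     S3   S4 
   S2     S5   S4 
   S3     S6   S7 
   S4     S8   S7 
   S5     S8   S8 
   S6     S0   S9 
   S7    S10   S9 
   S8    S10  S10 
 * S9    S11   S2 
   S10   S11  S11 
   S11    S5   S5 
(> = start, * = accepting)

start=S0; accept=S0,S9; S0-p>S1; S0-q>S2; S1-p>S3; S1-q>S4; S2-p>S5; S2-q>S4; S3-p>S6; S3-q>S7; S4-p>S8; S4-q>S7; S5-p>S8; S5-q>S8; S6-p>S0; S6-q>S9; S7-p>S10; S7-q>S9; S8-p>S10; S8-q>S10; S9-p>S11; S9-q>S2; S10-p>S11; S10-q>S11; S11-p>S5; S11-q>S5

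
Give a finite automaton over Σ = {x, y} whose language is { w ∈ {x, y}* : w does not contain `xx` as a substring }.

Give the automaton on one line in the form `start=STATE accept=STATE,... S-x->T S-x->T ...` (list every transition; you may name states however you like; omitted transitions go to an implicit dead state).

start=A accept=A,B A-x->B A-y->A B-x->C B-y->A C-x->C C-y->C

This is the complement of 'contains `xx`'. Use the same substring-matching states — A through C holding how much of `xx` has just been matched — but flip the accepting set: everything except the trap C accepts.
       x  y 
>* A   B  A 
 * B   C  A 
   C   C  C 
(> = start, * = accepting)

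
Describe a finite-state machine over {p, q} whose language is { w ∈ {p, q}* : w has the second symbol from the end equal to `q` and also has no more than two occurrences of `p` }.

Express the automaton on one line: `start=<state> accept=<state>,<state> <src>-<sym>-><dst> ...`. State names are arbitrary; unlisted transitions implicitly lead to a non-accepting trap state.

start=S0 accept=S5,S6,S9,S10,S13 S0-p->S1 S0-q->S2 S1-p->S3 S1-q->S4 S2-p->S5 S2-q->S6 S3-p->S7 S3-q->S8 S4-p->S9 S4-q->S10 S5-p->S3 S5-q->S4 S6-p->S5 S6-q->S6 S7-p->S7 S7-q->S11 S8-p->S12 S8-q->S13 S9-p->S7 S9-q->S8 S10-p->S9 S10-q->S10 S11-p->S12 S11-q->S14 S12-p->S7 S12-q->S11 S13-p->S12 S13-q->S13 S14-p->S12 S14-q->S14

Handle the two conditions separately and then intersect. One (7 states) tracks the last 2 symbols read; the other (4 states) tracks the count of `p`s, saturating at 3. Each combined state is a pair, one component from each; accept when both components accept.
          p    q  
>  S0     S1   S2 
   S1     S3   S4 
   S2     S5   S6 
   S3     S7   S8 
   S4     S9  S10 
 * S5     S3   S4 
 * S6     S5   S6 
   S7     S7  S11 
   S8    S12  S13 
 * S9     S7   S8 
 * S10    S9  S10 
   S11   S12  S14 
   S12    S7  S11 
 * S13   S12  S13 
   S14   S12  S14 
(> = start, * = accepting)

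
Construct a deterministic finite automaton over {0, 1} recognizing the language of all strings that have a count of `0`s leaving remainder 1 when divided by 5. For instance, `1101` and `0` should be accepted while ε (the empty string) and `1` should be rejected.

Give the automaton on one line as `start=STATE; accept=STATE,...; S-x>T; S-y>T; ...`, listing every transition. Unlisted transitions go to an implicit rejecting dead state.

The only thing that matters is how many `0`s have appeared, reduced mod 5. Use one state per residue: q0 for 0, …, q4 for 4. Reading `0` moves to the next residue; anything else stays put. q1 is accepting.
With 5 states:
        0   1  
>  q0   q1  q0 
 * q1   q2  q1 
   q2   q3  q2 
   q3   q4  q3 
   q4   q0  q4 
(> = start, * = accepting)

start=q0; accept=q1; q0-0>q1; q0-1>q0; q1-0>q2; q1-1>q1; q2-0>q3; q2-1>q2; q3-0>q4; q3-1>q3; q4-0>q0; q4-1>q4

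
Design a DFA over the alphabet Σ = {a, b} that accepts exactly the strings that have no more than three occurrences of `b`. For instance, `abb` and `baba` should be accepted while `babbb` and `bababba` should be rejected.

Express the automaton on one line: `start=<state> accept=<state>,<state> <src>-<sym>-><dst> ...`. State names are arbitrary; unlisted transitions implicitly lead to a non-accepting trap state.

Only the number of `b`s matters, and only up to 4. Make a chain S0 → S1 → S2 → S3 → S4 advanced by each `b` (with S4 absorbing); every other symbol self-loops. The accepting set is {S0, S1, S2, S3}.
5 states suffice.
        a   b  
>* S0   S0  S1 
 * S1   S1  S2 
 * S2   S2  S3 
 * S3   S3  S4 
   S4   S4  S4 
(> = start, * = accepting)

start=S0 accept=S0,S1,S2,S3 S0-a->S0 S0-b->S1 S1-a->S1 S1-b->S2 S2-a->S2 S2-b->S3 S3-a->S3 S3-b->S4 S4-a->S4 S4-b->S4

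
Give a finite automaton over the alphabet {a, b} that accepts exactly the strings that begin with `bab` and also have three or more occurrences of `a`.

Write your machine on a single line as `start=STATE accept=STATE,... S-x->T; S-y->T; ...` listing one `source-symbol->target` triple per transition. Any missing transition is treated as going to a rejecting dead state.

Build one automaton per condition and run them in lockstep. One (5 states) tracks whether the input so far still matches the prefix `bab`; the other (5 states) tracks the count of `a`s, saturating at 4. Each combined state is a pair, one component from each; accept when both components accept.
12 states suffice.
          a    b  
>  q0     q1   q2 
   q1     q3   q1 
   q2     q4   q5 
   q3     q6   q3 
   q4     q3   q7 
   q5     q1   q5 
   q6     q8   q6 
   q7     q9   q7 
   q8     q8   q8 
   q9    q10   q9 
 * q10   q11  q10 
 * q11   q11  q11 
(> = start, * = accepting)

start=q0; accept=q10,q11; q0-a->q1; q0-b->q2; q1-a->q3; q1-b->q1; q2-a->q4; q2-b->q5; q3-a->q6; q3-b->q3; q4-a->q3; q4-b->q7; q5-a->q1; q5-b->q5; q6-a->q8; q6-b->q6; q7-a->q9; q7-b->q7; q8-a->q8; q8-b->q8; q9-a->q10; q9-b->q9; q10-a->q11; q10-b->q10; q11-a->q11; q11-b->q11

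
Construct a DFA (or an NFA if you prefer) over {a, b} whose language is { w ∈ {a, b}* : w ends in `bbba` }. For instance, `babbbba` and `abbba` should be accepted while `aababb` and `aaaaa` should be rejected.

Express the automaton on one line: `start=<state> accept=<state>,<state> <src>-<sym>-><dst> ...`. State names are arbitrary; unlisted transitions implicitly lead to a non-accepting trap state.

Remember how much of `bbba` the current input suffix matches. State q0 means no match yet; q1 means the last symbol is `b`; q2 means the last 2 symbols are `bb`; q3 means the last 3 symbols are `bbb`; q4 means the last 4 symbols are `bbba`. Only q4 accepts. On a mismatch, fall back to the longest proper suffix that is still a prefix of `bbba`.
A 5-state machine:
        a   b  
>  q0   q0  q1 
   q1   q0  q2 
   q2   q0  q3 
   q3   q4  q3 
 * q4   q0  q1 
(> = start, * = accepting)

start=q0 accept=q4 q0-a->q0 q0-b->q1 q1-a->q0 q1-b->q2 q2-a->q0 q2-b->q3 q3-a->q4 q3-b->q3 q4-a->q0 q4-b->q1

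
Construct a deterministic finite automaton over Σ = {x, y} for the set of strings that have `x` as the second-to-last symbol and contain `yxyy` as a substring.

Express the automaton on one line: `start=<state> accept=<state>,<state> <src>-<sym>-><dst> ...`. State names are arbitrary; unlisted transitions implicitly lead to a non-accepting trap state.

Build one automaton per condition and run them in lockstep. The first has 7 states tracking the last 2 symbols read; the second has 5 states tracking whether and how much of `yxyy` has been seen. A product state is a pair (one from each), accepting exactly when both do.
A 12-state machine:
          x    y  
>  S0     S1   S2 
   S1     S3   S4 
   S2     S5   S6 
   S3     S3   S4 
   S4     S5   S6 
   S5     S3   S7 
   S6     S5   S6 
   S7     S5   S8 
   S8     S9   S8 
   S9    S10  S11 
 * S10   S10  S11 
 * S11    S9   S8 
(> = start, * = accepting)

start=S0 accept=S10,S11 S0-x->S1 S0-y->S2 S1-x->S3 S1-y->S4 S2-x->S5 S2-y->S6 S3-x->S3 S3-y->S4 S4-x->S5 S4-y->S6 S5-x->S3 S5-y->S7 S6-x->S5 S6-y->S6 S7-x->S5 S7-y->S8 S8-x->S9 S8-y->S8 S9-x->S10 S9-y->S11 S10-x->S10 S10-y->S11 S11-x->S9 S11-y->S8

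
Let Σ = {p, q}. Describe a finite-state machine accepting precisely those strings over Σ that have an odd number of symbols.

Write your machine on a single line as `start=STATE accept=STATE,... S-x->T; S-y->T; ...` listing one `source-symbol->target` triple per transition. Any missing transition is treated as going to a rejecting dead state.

Only the length mod 2 matters, so use a 2-cycle: from any state, every input symbol moves to the next state, wrapping S1 back to S0. Mark S1 accepting.
A 2-state machine:
        p   q  
>  S0   S1  S1 
 * S1   S0  S0 
(> = start, * = accepting)

start=S0; accept=S1; S0-p->S1; S0-q->S1; S1-p->S0; S1-q->S0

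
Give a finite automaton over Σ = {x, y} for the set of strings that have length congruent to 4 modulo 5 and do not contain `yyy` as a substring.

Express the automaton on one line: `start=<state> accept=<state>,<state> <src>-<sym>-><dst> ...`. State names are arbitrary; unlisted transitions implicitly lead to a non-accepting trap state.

Build one automaton per condition and run them in lockstep. The first has 5 states tracking the input length modulo 5; the second has 4 states tracking partial matches of the forbidden pattern `yyy`. A product state is a pair (one from each), accepting exactly when both do.
With 20 states:
          x    y  
>  s0     s1   s2 
   s1     s3   s4 
   s2     s3   s5 
   s3     s6   s7 
   s4     s6   s8 
   s5     s6   s9 
   s6    s10  s11 
   s7    s10  s12 
   s8    s10  s13 
   s9    s13  s13 
 * s10    s0  s14 
 * s11    s0  s15 
 * s12    s0  s16 
   s13   s16  s16 
   s14    s1  s17 
   s15    s1  s18 
   s16   s18  s18 
   s17    s3  s19 
   s18   s19  s19 
   s19    s9   s9 
(> = start, * = accepting)

start=s0 accept=s10,s11,s12 s0-x->s1 s0-y->s2 s1-x->s3 s1-y->s4 s2-x->s3 s2-y->s5 s3-x->s6 s3-y->s7 s4-x->s6 s4-y->s8 s5-x->s6 s5-y->s9 s6-x->s10 s6-y->s11 s7-x->s10 s7-y->s12 s8-x->s10 s8-y->s13 s9-x->s13 s9-y->s13 s10-x->s0 s10-y->s14 s11-x->s0 s11-y->s15 s12-x->s0 s12-y->s16 s13-x->s16 s13-y->s16 s14-x->s1 s14-y->s17 s15-x->s1 s15-y->s18 s16-x->s18 s16-y->s18 s17-x->s3 s17-y->s19 s18-x->s19 s18-y->s19 s19-x->s9 s19-y->s9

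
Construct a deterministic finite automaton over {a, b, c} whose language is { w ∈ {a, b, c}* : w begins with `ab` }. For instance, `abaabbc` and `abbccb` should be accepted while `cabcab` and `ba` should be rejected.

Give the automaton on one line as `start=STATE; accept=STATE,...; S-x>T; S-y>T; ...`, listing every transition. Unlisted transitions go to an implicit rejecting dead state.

start=s0; accept=s2; s0-a>s1; s0-b>s3; s0-c>s3; s1-a>s3; s1-b>s2; s1-c>s3; s2-a>s2; s2-b>s2; s2-c>s2; s3-a>s3; s3-b>s3; s3-c>s3

Walk along `ab` while the input agrees: from s0 take `a` to s1, and so on. Any deviation drops to the rejecting sink s3. Once s2 is reached the prefix is confirmed and every continuation is accepted.
A 4-state machine:
        a   b   c  
>  s0   s1  s3  s3 
   s1   s3  s2  s3 
 * s2   s2  s2  s2 
   s3   s3  s3  s3 
(> = start, * = accepting)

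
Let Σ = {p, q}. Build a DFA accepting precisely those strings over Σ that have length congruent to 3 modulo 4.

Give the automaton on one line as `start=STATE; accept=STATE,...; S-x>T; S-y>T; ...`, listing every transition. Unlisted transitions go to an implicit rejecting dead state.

start=s0; accept=s3; s0-p>s1; s0-q>s1; s1-p>s2; s1-q>s2; s2-p>s3; s2-q>s3; s3-p>s0; s3-q>s0

Count input length modulo 4: every symbol advances one step around the cycle s0 → s1 → s2 → s3 → s0. Accept at s3.
4 states suffice.
        p   q  
>  s0   s1  s1 
   s1   s2  s2 
   s2   s3  s3 
 * s3   s0  s0 
(> = start, * = accepting)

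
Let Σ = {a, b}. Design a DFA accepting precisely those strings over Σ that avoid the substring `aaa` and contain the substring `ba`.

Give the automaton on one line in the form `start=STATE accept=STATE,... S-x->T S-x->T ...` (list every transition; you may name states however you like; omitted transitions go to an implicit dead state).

start=q0 accept=q4,q6,q7 q0-a->q1 q0-b->q2 q1-a->q3 q1-b->q2 q2-a->q4 q2-b->q2 q3-a->q5 q3-b->q2 q4-a->q6 q4-b->q7 q5-a->q5 q5-b->q5 q6-a->q5 q6-b->q7 q7-a->q4 q7-b->q7

Build one automaton per condition and run them in lockstep. The first has 4 states tracking partial matches of the forbidden pattern `aaa`; the second has 3 states tracking whether and how much of `ba` has been seen. A product state is a pair (one from each), accepting exactly when both do. After merging equivalent states the machine shrinks.
With 8 states:
        a   b  
>  q0   q1  q2 
   q1   q3  q2 
   q2   q4  q2 
   q3   q5  q2 
 * q4   q6  q7 
   q5   q5  q5 
 * q6   q5  q7 
 * q7   q4  q7 
(> = start, * = accepting)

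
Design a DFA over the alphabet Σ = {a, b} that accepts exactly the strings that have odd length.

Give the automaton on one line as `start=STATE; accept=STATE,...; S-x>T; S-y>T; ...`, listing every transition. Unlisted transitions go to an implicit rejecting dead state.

start=s0; accept=s1; s0-a>s1; s0-b>s1; s1-a>s0; s1-b>s0

Count input length modulo 2: every symbol advances one step around the cycle s0 → s1 → s0. Accept at s1.
A 2-state machine:
        a   b  
>  s0   s1  s1 
 * s1   s0  s0 
(> = start, * = accepting)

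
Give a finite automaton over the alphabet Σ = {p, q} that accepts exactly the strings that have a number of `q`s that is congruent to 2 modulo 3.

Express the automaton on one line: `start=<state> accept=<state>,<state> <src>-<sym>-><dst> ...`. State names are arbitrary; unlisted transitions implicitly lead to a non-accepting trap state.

start=S0 accept=S2 S0-p->S0 S0-q->S1 S1-p->S1 S1-q->S2 S2-p->S2 S2-q->S0

Keep the running count of `q`s modulo 3: each `q` advances along the cycle S0 → S1 → S2 → S0 while other symbols loop. Accept at S2.
With 3 states:
        p   q  
>  S0   S0  S1 
   S1   S1  S2 
 * S2   S2  S0 
(> = start, * = accepting)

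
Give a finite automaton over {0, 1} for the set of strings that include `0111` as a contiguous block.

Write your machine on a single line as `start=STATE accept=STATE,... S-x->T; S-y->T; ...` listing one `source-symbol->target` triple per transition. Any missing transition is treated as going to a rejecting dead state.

start=S0; accept=S4; S0-0->S1; S0-1->S0; S1-0->S1; S1-1->S2; S2-0->S1; S2-1->S3; S3-0->S1; S3-1->S4; S4-0->S4; S4-1->S4

Track how much of `0111` has been matched so far: state S0 is no progress, S4 is the absorbing accept state reached once `0111` has occurred. Intermediate states record partial matches; on a mismatch, fall back to the longest reusable overlap.
With 5 states:
        0   1  
>  S0   S1  S0 
   S1   S1  S2 
   S2   S1  S3 
   S3   S1  S4 
 * S4   S4  S4 
(> = start, * = accepting)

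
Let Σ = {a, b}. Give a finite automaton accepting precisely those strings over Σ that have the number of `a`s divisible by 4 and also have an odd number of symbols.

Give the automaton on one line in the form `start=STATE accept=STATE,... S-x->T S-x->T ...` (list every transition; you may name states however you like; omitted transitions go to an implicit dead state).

Handle the two conditions separately and then intersect. The first has 4 states tracking the count of `a`s modulo 4; the second has 2 states tracking the input length modulo 2. A product state is a pair (one from each), accepting exactly when both do.
An 8-state machine:
        a   b  
>  q0   q1  q2 
   q1   q3  q4 
 * q2   q4  q0 
   q3   q5  q6 
   q4   q6  q1 
   q5   q0  q7 
   q6   q7  q3 
   q7   q2  q5 
(> = start, * = accepting)

start=q0 accept=q2 q0-a->q1 q0-b->q2 q1-a->q3 q1-b->q4 q2-a->q4 q2-b->q0 q3-a->q5 q3-b->q6 q4-a->q6 q4-b->q1 q5-a->q0 q5-b->q7 q6-a->q7 q6-b->q3 q7-a->q2 q7-b->q5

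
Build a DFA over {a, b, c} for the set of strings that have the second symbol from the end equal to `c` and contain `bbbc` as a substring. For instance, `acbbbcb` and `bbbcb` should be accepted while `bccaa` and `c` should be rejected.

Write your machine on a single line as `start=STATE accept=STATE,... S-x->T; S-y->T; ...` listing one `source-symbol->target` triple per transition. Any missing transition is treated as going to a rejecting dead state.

Build one automaton per condition and run them in lockstep. The first has 13 states tracking the last 2 symbols read; the second has 5 states tracking whether and how much of `bbbc` has been seen. A product state is a pair (one from each), accepting exactly when both do.
A 23-state machine:
          a    b    c  
>  S0     S1   S2   S3 
   S1     S4   S5   S6 
   S2     S7   S8   S9 
   S3    S10  S11  S12 
   S4     S4   S5   S6 
   S5     S7   S8   S9 
   S6    S10  S11  S12 
   S7     S4   S5   S6 
   S8     S7  S13   S9 
   S9    S10  S11  S12 
   S10    S4   S5   S6 
   S11    S7   S8   S9 
   S12   S10  S11  S12 
   S13    S7  S13  S14 
   S14   S15  S16  S17 
 * S15   S18  S19  S20 
 * S16   S21  S22  S14 
 * S17   S15  S16  S17 
   S18   S18  S19  S20 
   S19   S21  S22  S14 
   S20   S15  S16  S17 
   S21   S18  S19  S20 
   S22   S21  S22  S14 
(> = start, * = accepting)

start=S0; accept=S15,S16,S17; S0-a->S1; S0-b->S2; S0-c->S3; S1-a->S4; S1-b->S5; S1-c->S6; S2-a->S7; S2-b->S8; S2-c->S9; S3-a->S10; S3-b->S11; S3-c->S12; S4-a->S4; S4-b->S5; S4-c->S6; S5-a->S7; S5-b->S8; S5-c->S9; S6-a->S10; S6-b->S11; S6-c->S12; S7-a->S4; S7-b->S5; S7-c->S6; S8-a->S7; S8-b->S13; S8-c->S9; S9-a->S10; S9-b->S11; S9-c->S12; S10-a->S4; S10-b->S5; S10-c->S6; S11-a->S7; S11-b->S8; S11-c->S9; S12-a->S10; S12-b->S11; S12-c->S12; S13-a->S7; S13-b->S13; S13-c->S14; S14-a->S15; S14-b->S16; S14-c->S17; S15-a->S18; S15-b->S19; S15-c->S20; S16-a->S21; S16-b->S22; S16-c->S14; S17-a->S15; S17-b->S16; S17-c->S17; S18-a->S18; S18-b->S19; S18-c->S20; S19-a->S21; S19-b->S22; S19-c->S14; S20-a->S15; S20-b->S16; S20-c->S17; S21-a->S18; S21-b->S19; S21-c->S20; S22-a->S21; S22-b->S22; S22-c->S14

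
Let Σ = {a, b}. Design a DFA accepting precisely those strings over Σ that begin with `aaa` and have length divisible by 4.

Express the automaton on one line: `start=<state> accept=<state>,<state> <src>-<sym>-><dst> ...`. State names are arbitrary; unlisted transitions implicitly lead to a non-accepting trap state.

start=s0 accept=s5 s0-a->s1 s0-b->s2 s1-a->s3 s1-b->s2 s2-a->s2 s2-b->s2 s3-a->s4 s3-b->s2 s4-a->s5 s4-b->s5 s5-a->s6 s5-b->s6 s6-a->s7 s6-b->s7 s7-a->s4 s7-b->s4

Handle the two conditions separately and then intersect. The first has 5 states tracking whether the input so far still matches the prefix `aaa`; the second has 4 states tracking the input length modulo 4. A product state is a pair (one from each), accepting exactly when both do. Equivalent product states are then merged.
8 states suffice.
        a   b  
>  s0   s1  s2 
   s1   s3  s2 
   s2   s2  s2 
   s3   s4  s2 
   s4   s5  s5 
 * s5   s6  s6 
   s6   s7  s7 
   s7   s4  s4 
(> = start, * = accepting)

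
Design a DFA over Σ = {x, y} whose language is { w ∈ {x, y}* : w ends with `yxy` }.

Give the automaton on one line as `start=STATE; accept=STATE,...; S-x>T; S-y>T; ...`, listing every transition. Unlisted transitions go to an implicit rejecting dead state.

Remember how much of `yxy` the current input suffix matches. State q0 means no match yet; q1 means the last symbol is `y`; q2 means the last 2 symbols are `yx`; q3 means the last 3 symbols are `yxy`. Only q3 accepts. On a mismatch, fall back to the longest proper suffix that is still a prefix of `yxy`.
        x   y  
>  q0   q0  q1 
   q1   q2  q1 
   q2   q0  q3 
 * q3   q2  q1 
(> = start, * = accepting)

start=q0; accept=q3; q0-x>q0; q0-y>q1; q1-x>q2; q1-y>q1; q2-x>q0; q2-y>q3; q3-x>q2; q3-y>q1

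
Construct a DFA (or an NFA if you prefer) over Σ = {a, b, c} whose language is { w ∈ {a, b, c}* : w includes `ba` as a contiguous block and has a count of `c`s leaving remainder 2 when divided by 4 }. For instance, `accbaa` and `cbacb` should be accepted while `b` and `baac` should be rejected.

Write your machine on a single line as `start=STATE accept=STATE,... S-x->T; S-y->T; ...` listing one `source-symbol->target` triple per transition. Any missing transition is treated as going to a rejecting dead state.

Build one automaton per condition and run them in lockstep. The first has 3 states tracking whether and how much of `ba` has been seen; the second has 4 states tracking the count of `c`s modulo 4. A product state is a pair (one from each), accepting exactly when both do.
A 12-state machine:
          a    b    c  
>  q0     q0   q1   q2 
   q1     q3   q1   q2 
   q2     q2   q4   q5 
   q3     q3   q3   q6 
   q4     q6   q4   q5 
   q5     q5   q7   q8 
   q6     q6   q6   q9 
   q7     q9   q7   q8 
   q8     q8  q10   q0 
 * q9     q9   q9  q11 
   q10   q11  q10   q0 
   q11   q11  q11   q3 
(> = start, * = accepting)

start=q0; accept=q9; q0-a->q0; q0-b->q1; q0-c->q2; q1-a->q3; q1-b->q1; q1-c->q2; q2-a->q2; q2-b->q4; q2-c->q5; q3-a->q3; q3-b->q3; q3-c->q6; q4-a->q6; q4-b->q4; q4-c->q5; q5-a->q5; q5-b->q7; q5-c->q8; q6-a->q6; q6-b->q6; q6-c->q9; q7-a->q9; q7-b->q7; q7-c->q8; q8-a->q8; q8-b->q10; q8-c->q0; q9-a->q9; q9-b->q9; q9-c->q11; q10-a->q11; q10-b->q10; q10-c->q0; q11-a->q11; q11-b->q11; q11-c->q3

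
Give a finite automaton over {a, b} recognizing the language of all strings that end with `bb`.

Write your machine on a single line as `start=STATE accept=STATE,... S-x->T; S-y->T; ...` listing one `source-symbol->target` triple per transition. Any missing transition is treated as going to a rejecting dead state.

start=q0; accept=q2; q0-a->q0; q0-b->q1; q1-a->q0; q1-b->q2; q2-a->q0; q2-b->q2

Remember how much of `bb` the current input suffix matches. State q0 means no match yet; q1 means the last symbol is `b`; q2 means the last 2 symbols are `bb`. Only q2 accepts. On a mismatch, fall back to the longest proper suffix that is still a prefix of `bb`.
A 3-state machine:
        a   b  
>  q0   q0  q1 
   q1   q0  q2 
 * q2   q0  q2 
(> = start, * = accepting)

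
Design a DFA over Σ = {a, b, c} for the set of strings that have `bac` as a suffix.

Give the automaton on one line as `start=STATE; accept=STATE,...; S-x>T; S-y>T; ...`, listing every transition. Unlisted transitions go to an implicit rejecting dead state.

start=s0; accept=s3; s0-a>s0; s0-b>s1; s0-c>s0; s1-a>s2; s1-b>s1; s1-c>s0; s2-a>s0; s2-b>s1; s2-c>s3; s3-a>s0; s3-b>s1; s3-c>s0

Remember how much of `bac` the current input suffix matches. State s0 means no match yet; s1 means the last symbol is `b`; s2 means the last 2 symbols are `ba`; s3 means the last 3 symbols are `bac`. Only s3 accepts. On a mismatch, fall back to the longest proper suffix that is still a prefix of `bac`.
With 4 states:
        a   b   c  
>  s0   s0  s1  s0 
   s1   s2  s1  s0 
   s2   s0  s1  s3 
 * s3   s0  s1  s0 
(> = start, * = accepting)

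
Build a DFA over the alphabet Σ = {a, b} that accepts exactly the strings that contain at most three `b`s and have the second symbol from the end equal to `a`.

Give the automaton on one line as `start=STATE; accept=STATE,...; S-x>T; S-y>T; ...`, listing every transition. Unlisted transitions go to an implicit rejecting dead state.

start=q0; accept=q3,q4,q7,q8,q11,q12,q15; q0-a>q1; q0-b>q2; q1-a>q3; q1-b>q4; q2-a>q5; q2-b>q6; q3-a>q3; q3-b>q4; q4-a>q5; q4-b>q6; q5-a>q7; q5-b>q8; q6-a>q9; q6-b>q10; q7-a>q7; q7-b>q8; q8-a>q9; q8-b>q10; q9-a>q11; q9-b>q12; q10-a>q13; q10-b>q14; q11-a>q11; q11-b>q12; q12-a>q13; q12-b>q14; q13-a>q15; q13-b>q14; q14-a>q14; q14-b>q14; q15-a>q15; q15-b>q14

Run two small machines in parallel and take their product. The first has 5 states tracking the count of `b`s, saturating at 4; the second has 7 states tracking the last 2 symbols read. A product state is a pair (one from each), accepting exactly when both do. After merging equivalent states the machine shrinks.
A 16-state machine:
          a    b  
>  q0     q1   q2 
   q1     q3   q4 
   q2     q5   q6 
 * q3     q3   q4 
 * q4     q5   q6 
   q5     q7   q8 
   q6     q9  q10 
 * q7     q7   q8 
 * q8     q9  q10 
   q9    q11  q12 
   q10   q13  q14 
 * q11   q11  q12 
 * q12   q13  q14 
   q13   q15  q14 
   q14   q14  q14 
 * q15   q15  q14 
(> = start, * = accepting)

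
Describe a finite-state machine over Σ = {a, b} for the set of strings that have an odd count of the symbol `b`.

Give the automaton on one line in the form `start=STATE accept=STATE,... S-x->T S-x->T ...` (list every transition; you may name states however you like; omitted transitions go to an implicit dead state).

Keep the running count of `b`s modulo 2: each `b` advances along the cycle q0 → q1 → q0 while other symbols loop. Accept at q1.
With 2 states:
        a   b  
>  q0   q0  q1 
 * q1   q1  q0 
(> = start, * = accepting)

start=q0 accept=q1 q0-a->q0 q0-b->q1 q1-a->q1 q1-b->q0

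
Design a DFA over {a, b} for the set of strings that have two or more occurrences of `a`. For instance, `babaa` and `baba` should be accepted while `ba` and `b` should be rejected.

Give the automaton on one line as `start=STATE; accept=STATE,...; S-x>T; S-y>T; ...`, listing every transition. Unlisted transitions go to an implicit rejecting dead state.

start=s0; accept=s2,s3; s0-a>s1; s0-b>s0; s1-a>s2; s1-b>s1; s2-a>s3; s2-b>s2; s3-a>s3; s3-b>s3

Count `a`s, saturating at 3: states s0 through s2 mean 0 through 2 `a`s seen; s3 means more than 2. Each `a` increments (capped at s3); other symbols loop. Accept from {s2, s3}.
With 4 states:
        a   b  
>  s0   s1  s0 
   s1   s2  s1 
 * s2   s3  s2 
 * s3   s3  s3 
(> = start, * = accepting)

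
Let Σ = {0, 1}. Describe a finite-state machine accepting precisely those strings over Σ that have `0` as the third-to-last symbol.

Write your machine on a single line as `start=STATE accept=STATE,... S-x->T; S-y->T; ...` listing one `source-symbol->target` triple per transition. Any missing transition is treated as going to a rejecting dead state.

start=S0; accept=S7,S8,S9,S10; S0-0->S1; S0-1->S2; S1-0->S3; S1-1->S4; S2-0->S5; S2-1->S6; S3-0->S7; S3-1->S8; S4-0->S9; S4-1->S10; S5-0->S11; S5-1->S12; S6-0->S13; S6-1->S14; S7-0->S7; S7-1->S8; S8-0->S9; S8-1->S10; S9-0->S11; S9-1->S12; S10-0->S13; S10-1->S14; S11-0->S7; S11-1->S8; S12-0->S9; S12-1->S10; S13-0->S11; S13-1->S12; S14-0->S13; S14-1->S14

Because acceptance depends on a position counted from the end, the machine has to buffer the most recent 3 symbols. Make each state the string of the last up-to-3 symbols read; on input `x` shift the window left and append `x`. Accept when the buffered window has length 3 and begins with `0`.
15 states suffice.
          0    1  
>  S0     S1   S2 
   S1     S3   S4 
   S2     S5   S6 
   S3     S7   S8 
   S4     S9  S10 
   S5    S11  S12 
   S6    S13  S14 
 * S7     S7   S8 
 * S8     S9  S10 
 * S9    S11  S12 
 * S10   S13  S14 
   S11    S7   S8 
   S12    S9  S10 
   S13   S11  S12 
   S14   S13  S14 
(> = start, * = accepting)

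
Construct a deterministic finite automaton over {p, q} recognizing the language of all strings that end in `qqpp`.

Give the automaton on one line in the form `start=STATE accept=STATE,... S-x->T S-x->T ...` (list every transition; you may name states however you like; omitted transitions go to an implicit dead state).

start=A accept=E A-p->A A-q->B B-p->A B-q->C C-p->D C-q->C D-p->E D-q->B E-p->A E-q->B

Remember how much of `qqpp` the current input suffix matches. State A means no match yet; B means the last symbol is `q`; C means the last 2 symbols are `qq`; D means the last 3 symbols are `qqp`; E means the last 4 symbols are `qqpp`. Only E accepts. On a mismatch, fall back to the longest proper suffix that is still a prefix of `qqpp`.
5 states suffice.
       p  q 
>  A   A  B 
   B   A  C 
   C   D  C 
   D   E  B 
 * E   A  B 
(> = start, * = accepting)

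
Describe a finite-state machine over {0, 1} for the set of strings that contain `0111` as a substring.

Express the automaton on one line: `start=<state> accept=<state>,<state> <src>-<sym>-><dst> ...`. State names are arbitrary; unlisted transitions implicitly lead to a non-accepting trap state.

start=q0 accept=q4 q0-0->q1 q0-1->q0 q1-0->q1 q1-1->q2 q2-0->q1 q2-1->q3 q3-0->q1 q3-1->q4 q4-0->q4 q4-1->q4

Track how much of `0111` has been matched so far: state q0 is no progress, q4 is the absorbing accept state reached once `0111` has occurred. Intermediate states record partial matches; on a mismatch, fall back to the longest reusable overlap.
5 states suffice.
        0   1  
>  q0   q1  q0 
   q1   q1  q2 
   q2   q1  q3 
   q3   q1  q4 
 * q4   q4  q4 
(> = start, * = accepting)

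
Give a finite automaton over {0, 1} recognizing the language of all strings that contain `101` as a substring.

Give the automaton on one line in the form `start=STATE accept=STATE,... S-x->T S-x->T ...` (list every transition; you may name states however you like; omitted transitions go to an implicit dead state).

start=q0 accept=q3 q0-0->q0 q0-1->q1 q1-0->q2 q1-1->q1 q2-0->q0 q2-1->q3 q3-0->q3 q3-1->q3

Track how much of `101` has been matched so far: state q0 is no progress, q3 is the absorbing accept state reached once `101` has occurred. Intermediate states record partial matches; on a mismatch, fall back to the longest reusable overlap.
        0   1  
>  q0   q0  q1 
   q1   q2  q1 
   q2   q0  q3 
 * q3   q3  q3 
(> = start, * = accepting)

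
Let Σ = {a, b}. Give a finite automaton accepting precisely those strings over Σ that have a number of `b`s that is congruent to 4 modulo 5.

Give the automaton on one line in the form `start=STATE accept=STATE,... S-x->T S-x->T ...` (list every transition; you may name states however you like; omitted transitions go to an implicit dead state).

Keep the running count of `b`s modulo 5: each `b` advances along the cycle S0 → S1 → S2 → S3 → S4 → S0 while other symbols loop. Accept at S4.
        a   b  
>  S0   S0  S1 
   S1   S1  S2 
   S2   S2  S3 
   S3   S3  S4 
 * S4   S4  S0 
(> = start, * = accepting)

start=S0 accept=S4 S0-a->S0 S0-b->S1 S1-a->S1 S1-b->S2 S2-a->S2 S2-b->S3 S3-a->S3 S3-b->S4 S4-a->S4 S4-b->S0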